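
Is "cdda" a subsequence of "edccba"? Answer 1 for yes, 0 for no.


Check if "cdda" is a subsequence of "edccba"
Greedy scan:
  Position 0 ('e'): no match needed
  Position 1 ('d'): no match needed
  Position 2 ('c'): matches sub[0] = 'c'
  Position 3 ('c'): no match needed
  Position 4 ('b'): no match needed
  Position 5 ('a'): no match needed
Only matched 1/4 characters => not a subsequence

0


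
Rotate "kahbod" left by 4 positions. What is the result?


Input: "kahbod", rotate left by 4
First 4 characters: "kahb"
Remaining characters: "od"
Concatenate remaining + first: "od" + "kahb" = "odkahb"

odkahb


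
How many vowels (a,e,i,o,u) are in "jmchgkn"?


Input: jmchgkn
Checking each character:
  'j' at position 0: consonant
  'm' at position 1: consonant
  'c' at position 2: consonant
  'h' at position 3: consonant
  'g' at position 4: consonant
  'k' at position 5: consonant
  'n' at position 6: consonant
Total vowels: 0

0


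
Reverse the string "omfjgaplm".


Input: omfjgaplm
Reading characters right to left:
  Position 8: 'm'
  Position 7: 'l'
  Position 6: 'p'
  Position 5: 'a'
  Position 4: 'g'
  Position 3: 'j'
  Position 2: 'f'
  Position 1: 'm'
  Position 0: 'o'
Reversed: mlpagjfmo

mlpagjfmo


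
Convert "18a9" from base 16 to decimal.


Input: "18a9" in base 16
Positional expansion:
  Digit '1' (value 1) x 16^3 = 4096
  Digit '8' (value 8) x 16^2 = 2048
  Digit 'a' (value 10) x 16^1 = 160
  Digit '9' (value 9) x 16^0 = 9
Sum = 6313

6313


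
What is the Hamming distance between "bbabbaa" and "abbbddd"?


Comparing "bbabbaa" and "abbbddd" position by position:
  Position 0: 'b' vs 'a' => differ
  Position 1: 'b' vs 'b' => same
  Position 2: 'a' vs 'b' => differ
  Position 3: 'b' vs 'b' => same
  Position 4: 'b' vs 'd' => differ
  Position 5: 'a' vs 'd' => differ
  Position 6: 'a' vs 'd' => differ
Total differences (Hamming distance): 5

5


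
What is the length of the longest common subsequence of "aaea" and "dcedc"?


LCS of "aaea" and "dcedc"
DP table:
           d    c    e    d    c
      0    0    0    0    0    0
  a   0    0    0    0    0    0
  a   0    0    0    0    0    0
  e   0    0    0    1    1    1
  a   0    0    0    1    1    1
LCS length = dp[4][5] = 1

1


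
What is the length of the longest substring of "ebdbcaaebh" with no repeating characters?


Input: "ebdbcaaebh"
Sliding window (track last position of each char):
  Position 0 ('e'): window [0,0] length 1 -- new best
  Position 1 ('b'): window [0,1] length 2 -- new best
  Position 2 ('d'): window [0,2] length 3 -- new best
  Position 3 ('b'): repeat (last at 1), move window start to 2
  Position 3 ('b'): window [2,3] length 2
  Position 4 ('c'): window [2,4] length 3
  Position 5 ('a'): window [2,5] length 4 -- new best
  Position 6 ('a'): repeat (last at 5), move window start to 6
  Position 6 ('a'): window [6,6] length 1
  Position 7 ('e'): window [6,7] length 2
  Position 8 ('b'): window [6,8] length 3
  Position 9 ('h'): window [6,9] length 4
Longest substring with no repeats: "dbca" with length 4

4


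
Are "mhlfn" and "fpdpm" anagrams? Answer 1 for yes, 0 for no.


Strings: "mhlfn", "fpdpm"
Sorted first:  fhlmn
Sorted second: dfmpp
Differ at position 0: 'f' vs 'd' => not anagrams

0


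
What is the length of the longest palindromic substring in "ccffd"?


Input: "ccffd"
Checking substrings for palindromes:
  [0:2] "cc" (len 2) => palindrome
  [2:4] "ff" (len 2) => palindrome
Longest palindromic substring: "cc" with length 2

2


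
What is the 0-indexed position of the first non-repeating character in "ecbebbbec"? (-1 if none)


Input: ecbebbbec
Character frequencies:
  'b': 4
  'c': 2
  'e': 3
Scanning left to right for freq == 1:
  Position 0 ('e'): freq=3, skip
  Position 1 ('c'): freq=2, skip
  Position 2 ('b'): freq=4, skip
  Position 3 ('e'): freq=3, skip
  Position 4 ('b'): freq=4, skip
  Position 5 ('b'): freq=4, skip
  Position 6 ('b'): freq=4, skip
  Position 7 ('e'): freq=3, skip
  Position 8 ('c'): freq=2, skip
  No unique character found => answer = -1

-1


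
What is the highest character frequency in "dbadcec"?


Input: dbadcec
Character counts:
  'a': 1
  'b': 1
  'c': 2
  'd': 2
  'e': 1
Maximum frequency: 2

2


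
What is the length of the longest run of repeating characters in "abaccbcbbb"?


Input: "abaccbcbbb"
Scanning for longest run:
  Position 1 ('b'): new char, reset run to 1
  Position 2 ('a'): new char, reset run to 1
  Position 3 ('c'): new char, reset run to 1
  Position 4 ('c'): continues run of 'c', length=2
  Position 5 ('b'): new char, reset run to 1
  Position 6 ('c'): new char, reset run to 1
  Position 7 ('b'): new char, reset run to 1
  Position 8 ('b'): continues run of 'b', length=2
  Position 9 ('b'): continues run of 'b', length=3
Longest run: 'b' with length 3

3


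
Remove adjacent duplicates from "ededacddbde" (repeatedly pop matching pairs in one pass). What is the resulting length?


Input: ededacddbde
Stack-based adjacent duplicate removal:
  Read 'e': push. Stack: e
  Read 'd': push. Stack: ed
  Read 'e': push. Stack: ede
  Read 'd': push. Stack: eded
  Read 'a': push. Stack: ededa
  Read 'c': push. Stack: ededac
  Read 'd': push. Stack: ededacd
  Read 'd': matches stack top 'd' => pop. Stack: ededac
  Read 'b': push. Stack: ededacb
  Read 'd': push. Stack: ededacbd
  Read 'e': push. Stack: ededacbde
Final stack: "ededacbde" (length 9)

9


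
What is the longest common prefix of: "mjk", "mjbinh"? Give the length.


Words: mjk, mjbinh
  Position 0: all 'm' => match
  Position 1: all 'j' => match
  Position 2: ('k', 'b') => mismatch, stop
LCP = "mj" (length 2)

2


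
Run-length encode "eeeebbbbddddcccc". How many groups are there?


Input: eeeebbbbddddcccc
Scanning for consecutive runs:
  Group 1: 'e' x 4 (positions 0-3)
  Group 2: 'b' x 4 (positions 4-7)
  Group 3: 'd' x 4 (positions 8-11)
  Group 4: 'c' x 4 (positions 12-15)
Total groups: 4

4


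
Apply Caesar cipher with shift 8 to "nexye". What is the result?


Caesar cipher: shift "nexye" by 8
  'n' (pos 13) + 8 = pos 21 = 'v'
  'e' (pos 4) + 8 = pos 12 = 'm'
  'x' (pos 23) + 8 = pos 5 = 'f'
  'y' (pos 24) + 8 = pos 6 = 'g'
  'e' (pos 4) + 8 = pos 12 = 'm'
Result: vmfgm

vmfgm


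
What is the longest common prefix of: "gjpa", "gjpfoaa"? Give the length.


Words: gjpa, gjpfoaa
  Position 0: all 'g' => match
  Position 1: all 'j' => match
  Position 2: all 'p' => match
  Position 3: ('a', 'f') => mismatch, stop
LCP = "gjp" (length 3)

3


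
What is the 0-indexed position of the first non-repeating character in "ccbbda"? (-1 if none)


Input: ccbbda
Character frequencies:
  'a': 1
  'b': 2
  'c': 2
  'd': 1
Scanning left to right for freq == 1:
  Position 0 ('c'): freq=2, skip
  Position 1 ('c'): freq=2, skip
  Position 2 ('b'): freq=2, skip
  Position 3 ('b'): freq=2, skip
  Position 4 ('d'): unique! => answer = 4

4


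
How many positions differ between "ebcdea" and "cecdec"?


Comparing "ebcdea" and "cecdec" position by position:
  Position 0: 'e' vs 'c' => DIFFER
  Position 1: 'b' vs 'e' => DIFFER
  Position 2: 'c' vs 'c' => same
  Position 3: 'd' vs 'd' => same
  Position 4: 'e' vs 'e' => same
  Position 5: 'a' vs 'c' => DIFFER
Positions that differ: 3

3


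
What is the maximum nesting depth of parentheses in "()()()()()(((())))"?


Input: "()()()()()(((())))"
Tracking depth:
  Position 0 '(': depth becomes 1
  Position 1 ')': depth becomes 0
  Position 2 '(': depth becomes 1
  Position 3 ')': depth becomes 0
  Position 4 '(': depth becomes 1
  Position 5 ')': depth becomes 0
  Position 6 '(': depth becomes 1
  Position 7 ')': depth becomes 0
  Position 8 '(': depth becomes 1
  Position 9 ')': depth becomes 0
  Position 10 '(': depth becomes 1
  Position 11 '(': depth becomes 2
  Position 12 '(': depth becomes 3
  Position 13 '(': depth becomes 4
  Position 14 ')': depth becomes 3
  Position 15 ')': depth becomes 2
  Position 16 ')': depth becomes 1
  Position 17 ')': depth becomes 0
Maximum depth reached: 4

4


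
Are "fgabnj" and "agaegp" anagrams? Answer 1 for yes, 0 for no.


Strings: "fgabnj", "agaegp"
Sorted first:  abfgjn
Sorted second: aaeggp
Differ at position 1: 'b' vs 'a' => not anagrams

0


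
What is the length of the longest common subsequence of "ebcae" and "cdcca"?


LCS of "ebcae" and "cdcca"
DP table:
           c    d    c    c    a
      0    0    0    0    0    0
  e   0    0    0    0    0    0
  b   0    0    0    0    0    0
  c   0    1    1    1    1    1
  a   0    1    1    1    1    2
  e   0    1    1    1    1    2
LCS length = dp[5][5] = 2

2


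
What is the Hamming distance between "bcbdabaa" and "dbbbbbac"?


Comparing "bcbdabaa" and "dbbbbbac" position by position:
  Position 0: 'b' vs 'd' => differ
  Position 1: 'c' vs 'b' => differ
  Position 2: 'b' vs 'b' => same
  Position 3: 'd' vs 'b' => differ
  Position 4: 'a' vs 'b' => differ
  Position 5: 'b' vs 'b' => same
  Position 6: 'a' vs 'a' => same
  Position 7: 'a' vs 'c' => differ
Total differences (Hamming distance): 5

5


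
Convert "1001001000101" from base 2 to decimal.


Input: "1001001000101" in base 2
Positional expansion:
  Digit '1' (value 1) x 2^12 = 4096
  Digit '0' (value 0) x 2^11 = 0
  Digit '0' (value 0) x 2^10 = 0
  Digit '1' (value 1) x 2^9 = 512
  Digit '0' (value 0) x 2^8 = 0
  Digit '0' (value 0) x 2^7 = 0
  Digit '1' (value 1) x 2^6 = 64
  Digit '0' (value 0) x 2^5 = 0
  Digit '0' (value 0) x 2^4 = 0
  Digit '0' (value 0) x 2^3 = 0
  Digit '1' (value 1) x 2^2 = 4
  Digit '0' (value 0) x 2^1 = 0
  Digit '1' (value 1) x 2^0 = 1
Sum = 4677

4677


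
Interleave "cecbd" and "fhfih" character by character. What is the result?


Interleaving "cecbd" and "fhfih":
  Position 0: 'c' from first, 'f' from second => "cf"
  Position 1: 'e' from first, 'h' from second => "eh"
  Position 2: 'c' from first, 'f' from second => "cf"
  Position 3: 'b' from first, 'i' from second => "bi"
  Position 4: 'd' from first, 'h' from second => "dh"
Result: cfehcfbidh

cfehcfbidh


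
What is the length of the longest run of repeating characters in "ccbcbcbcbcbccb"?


Input: "ccbcbcbcbcbccb"
Scanning for longest run:
  Position 1 ('c'): continues run of 'c', length=2
  Position 2 ('b'): new char, reset run to 1
  Position 3 ('c'): new char, reset run to 1
  Position 4 ('b'): new char, reset run to 1
  Position 5 ('c'): new char, reset run to 1
  Position 6 ('b'): new char, reset run to 1
  Position 7 ('c'): new char, reset run to 1
  Position 8 ('b'): new char, reset run to 1
  Position 9 ('c'): new char, reset run to 1
  Position 10 ('b'): new char, reset run to 1
  Position 11 ('c'): new char, reset run to 1
  Position 12 ('c'): continues run of 'c', length=2
  Position 13 ('b'): new char, reset run to 1
Longest run: 'c' with length 2

2


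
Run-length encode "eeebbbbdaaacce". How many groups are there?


Input: eeebbbbdaaacce
Scanning for consecutive runs:
  Group 1: 'e' x 3 (positions 0-2)
  Group 2: 'b' x 4 (positions 3-6)
  Group 3: 'd' x 1 (positions 7-7)
  Group 4: 'a' x 3 (positions 8-10)
  Group 5: 'c' x 2 (positions 11-12)
  Group 6: 'e' x 1 (positions 13-13)
Total groups: 6

6


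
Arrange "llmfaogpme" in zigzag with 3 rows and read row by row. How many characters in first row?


Zigzag "llmfaogpme" into 3 rows:
Placing characters:
  'l' => row 0
  'l' => row 1
  'm' => row 2
  'f' => row 1
  'a' => row 0
  'o' => row 1
  'g' => row 2
  'p' => row 1
  'm' => row 0
  'e' => row 1
Rows:
  Row 0: "lam"
  Row 1: "lfope"
  Row 2: "mg"
First row length: 3

3


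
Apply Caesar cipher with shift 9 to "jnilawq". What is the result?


Caesar cipher: shift "jnilawq" by 9
  'j' (pos 9) + 9 = pos 18 = 's'
  'n' (pos 13) + 9 = pos 22 = 'w'
  'i' (pos 8) + 9 = pos 17 = 'r'
  'l' (pos 11) + 9 = pos 20 = 'u'
  'a' (pos 0) + 9 = pos 9 = 'j'
  'w' (pos 22) + 9 = pos 5 = 'f'
  'q' (pos 16) + 9 = pos 25 = 'z'
Result: swrujfz

swrujfz


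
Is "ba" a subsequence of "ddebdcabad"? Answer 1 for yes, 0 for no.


Check if "ba" is a subsequence of "ddebdcabad"
Greedy scan:
  Position 0 ('d'): no match needed
  Position 1 ('d'): no match needed
  Position 2 ('e'): no match needed
  Position 3 ('b'): matches sub[0] = 'b'
  Position 4 ('d'): no match needed
  Position 5 ('c'): no match needed
  Position 6 ('a'): matches sub[1] = 'a'
  Position 7 ('b'): no match needed
  Position 8 ('a'): no match needed
  Position 9 ('d'): no match needed
All 2 characters matched => is a subsequence

1


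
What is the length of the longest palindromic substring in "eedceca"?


Input: "eedceca"
Checking substrings for palindromes:
  [3:6] "cec" (len 3) => palindrome
  [0:2] "ee" (len 2) => palindrome
Longest palindromic substring: "cec" with length 3

3


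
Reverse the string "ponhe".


Input: ponhe
Reading characters right to left:
  Position 4: 'e'
  Position 3: 'h'
  Position 2: 'n'
  Position 1: 'o'
  Position 0: 'p'
Reversed: ehnop

ehnop


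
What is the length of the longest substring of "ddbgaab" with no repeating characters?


Input: "ddbgaab"
Sliding window (track last position of each char):
  Position 0 ('d'): window [0,0] length 1 -- new best
  Position 1 ('d'): repeat (last at 0), move window start to 1
  Position 1 ('d'): window [1,1] length 1
  Position 2 ('b'): window [1,2] length 2 -- new best
  Position 3 ('g'): window [1,3] length 3 -- new best
  Position 4 ('a'): window [1,4] length 4 -- new best
  Position 5 ('a'): repeat (last at 4), move window start to 5
  Position 5 ('a'): window [5,5] length 1
  Position 6 ('b'): window [5,6] length 2
Longest substring with no repeats: "dbga" with length 4

4


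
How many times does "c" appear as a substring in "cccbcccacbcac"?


Searching for "c" in "cccbcccacbcac"
Scanning each position:
  Position 0: "c" => MATCH
  Position 1: "c" => MATCH
  Position 2: "c" => MATCH
  Position 3: "b" => no
  Position 4: "c" => MATCH
  Position 5: "c" => MATCH
  Position 6: "c" => MATCH
  Position 7: "a" => no
  Position 8: "c" => MATCH
  Position 9: "b" => no
  Position 10: "c" => MATCH
  Position 11: "a" => no
  Position 12: "c" => MATCH
Total occurrences: 9

9


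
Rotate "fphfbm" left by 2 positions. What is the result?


Input: "fphfbm", rotate left by 2
First 2 characters: "fp"
Remaining characters: "hfbm"
Concatenate remaining + first: "hfbm" + "fp" = "hfbmfp"

hfbmfp


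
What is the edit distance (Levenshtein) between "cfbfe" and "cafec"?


Computing edit distance: "cfbfe" -> "cafec"
DP table:
           c    a    f    e    c
      0    1    2    3    4    5
  c   1    0    1    2    3    4
  f   2    1    1    1    2    3
  b   3    2    2    2    2    3
  f   4    3    3    2    3    3
  e   5    4    4    3    2    3
Edit distance = dp[5][5] = 3

3


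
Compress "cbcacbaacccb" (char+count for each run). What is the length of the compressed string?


Input: cbcacbaacccb
Runs:
  'c' x 1 => "c1"
  'b' x 1 => "b1"
  'c' x 1 => "c1"
  'a' x 1 => "a1"
  'c' x 1 => "c1"
  'b' x 1 => "b1"
  'a' x 2 => "a2"
  'c' x 3 => "c3"
  'b' x 1 => "b1"
Compressed: "c1b1c1a1c1b1a2c3b1"
Compressed length: 18

18


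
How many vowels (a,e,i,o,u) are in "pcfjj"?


Input: pcfjj
Checking each character:
  'p' at position 0: consonant
  'c' at position 1: consonant
  'f' at position 2: consonant
  'j' at position 3: consonant
  'j' at position 4: consonant
Total vowels: 0

0


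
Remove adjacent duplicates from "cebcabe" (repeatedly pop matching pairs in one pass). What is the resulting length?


Input: cebcabe
Stack-based adjacent duplicate removal:
  Read 'c': push. Stack: c
  Read 'e': push. Stack: ce
  Read 'b': push. Stack: ceb
  Read 'c': push. Stack: cebc
  Read 'a': push. Stack: cebca
  Read 'b': push. Stack: cebcab
  Read 'e': push. Stack: cebcabe
Final stack: "cebcabe" (length 7)

7


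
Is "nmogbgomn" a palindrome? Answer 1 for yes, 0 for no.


Input: nmogbgomn
Reversed: nmogbgomn
  Compare pos 0 ('n') with pos 8 ('n'): match
  Compare pos 1 ('m') with pos 7 ('m'): match
  Compare pos 2 ('o') with pos 6 ('o'): match
  Compare pos 3 ('g') with pos 5 ('g'): match
Result: palindrome

1


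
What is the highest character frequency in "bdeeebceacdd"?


Input: bdeeebceacdd
Character counts:
  'a': 1
  'b': 2
  'c': 2
  'd': 3
  'e': 4
Maximum frequency: 4

4


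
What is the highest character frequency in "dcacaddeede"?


Input: dcacaddeede
Character counts:
  'a': 2
  'c': 2
  'd': 4
  'e': 3
Maximum frequency: 4

4


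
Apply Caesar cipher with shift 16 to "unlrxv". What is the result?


Caesar cipher: shift "unlrxv" by 16
  'u' (pos 20) + 16 = pos 10 = 'k'
  'n' (pos 13) + 16 = pos 3 = 'd'
  'l' (pos 11) + 16 = pos 1 = 'b'
  'r' (pos 17) + 16 = pos 7 = 'h'
  'x' (pos 23) + 16 = pos 13 = 'n'
  'v' (pos 21) + 16 = pos 11 = 'l'
Result: kdbhnl

kdbhnl


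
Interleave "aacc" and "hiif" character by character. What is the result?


Interleaving "aacc" and "hiif":
  Position 0: 'a' from first, 'h' from second => "ah"
  Position 1: 'a' from first, 'i' from second => "ai"
  Position 2: 'c' from first, 'i' from second => "ci"
  Position 3: 'c' from first, 'f' from second => "cf"
Result: ahaicicf

ahaicicf


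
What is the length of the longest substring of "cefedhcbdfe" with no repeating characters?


Input: "cefedhcbdfe"
Sliding window (track last position of each char):
  Position 0 ('c'): window [0,0] length 1 -- new best
  Position 1 ('e'): window [0,1] length 2 -- new best
  Position 2 ('f'): window [0,2] length 3 -- new best
  Position 3 ('e'): repeat (last at 1), move window start to 2
  Position 3 ('e'): window [2,3] length 2
  Position 4 ('d'): window [2,4] length 3
  Position 5 ('h'): window [2,5] length 4 -- new best
  Position 6 ('c'): window [2,6] length 5 -- new best
  Position 7 ('b'): window [2,7] length 6 -- new best
  Position 8 ('d'): repeat (last at 4), move window start to 5
  Position 8 ('d'): window [5,8] length 4
  Position 9 ('f'): window [5,9] length 5
  Position 10 ('e'): window [5,10] length 6
Longest substring with no repeats: "fedhcb" with length 6

6


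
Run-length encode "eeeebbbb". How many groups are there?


Input: eeeebbbb
Scanning for consecutive runs:
  Group 1: 'e' x 4 (positions 0-3)
  Group 2: 'b' x 4 (positions 4-7)
Total groups: 2

2


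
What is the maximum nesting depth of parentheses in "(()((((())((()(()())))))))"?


Input: "(()((((())((()(()())))))))"
Tracking depth:
  Position 0 '(': depth becomes 1
  Position 1 '(': depth becomes 2
  Position 2 ')': depth becomes 1
  Position 3 '(': depth becomes 2
  Position 4 '(': depth becomes 3
  Position 5 '(': depth becomes 4
  Position 6 '(': depth becomes 5
  Position 7 '(': depth becomes 6
  Position 8 ')': depth becomes 5
  Position 9 ')': depth becomes 4
  Position 10 '(': depth becomes 5
  Position 11 '(': depth becomes 6
  Position 12 '(': depth becomes 7
  Position 13 ')': depth becomes 6
  Position 14 '(': depth becomes 7
  Position 15 '(': depth becomes 8
  Position 16 ')': depth becomes 7
  Position 17 '(': depth becomes 8
  Position 18 ')': depth becomes 7
  Position 19 ')': depth becomes 6
  Position 20 ')': depth becomes 5
  Position 21 ')': depth becomes 4
  Position 22 ')': depth becomes 3
  Position 23 ')': depth becomes 2
  Position 24 ')': depth becomes 1
  Position 25 ')': depth becomes 0
Maximum depth reached: 8

8


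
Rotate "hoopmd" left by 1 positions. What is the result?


Input: "hoopmd", rotate left by 1
First 1 characters: "h"
Remaining characters: "oopmd"
Concatenate remaining + first: "oopmd" + "h" = "oopmdh"

oopmdh


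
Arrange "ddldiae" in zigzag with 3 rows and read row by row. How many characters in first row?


Zigzag "ddldiae" into 3 rows:
Placing characters:
  'd' => row 0
  'd' => row 1
  'l' => row 2
  'd' => row 1
  'i' => row 0
  'a' => row 1
  'e' => row 2
Rows:
  Row 0: "di"
  Row 1: "dda"
  Row 2: "le"
First row length: 2

2


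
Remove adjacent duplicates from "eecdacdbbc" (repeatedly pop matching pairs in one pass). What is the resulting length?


Input: eecdacdbbc
Stack-based adjacent duplicate removal:
  Read 'e': push. Stack: e
  Read 'e': matches stack top 'e' => pop. Stack: (empty)
  Read 'c': push. Stack: c
  Read 'd': push. Stack: cd
  Read 'a': push. Stack: cda
  Read 'c': push. Stack: cdac
  Read 'd': push. Stack: cdacd
  Read 'b': push. Stack: cdacdb
  Read 'b': matches stack top 'b' => pop. Stack: cdacd
  Read 'c': push. Stack: cdacdc
Final stack: "cdacdc" (length 6)

6


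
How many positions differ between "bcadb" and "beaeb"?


Comparing "bcadb" and "beaeb" position by position:
  Position 0: 'b' vs 'b' => same
  Position 1: 'c' vs 'e' => DIFFER
  Position 2: 'a' vs 'a' => same
  Position 3: 'd' vs 'e' => DIFFER
  Position 4: 'b' vs 'b' => same
Positions that differ: 2

2


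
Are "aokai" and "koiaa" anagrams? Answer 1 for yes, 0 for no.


Strings: "aokai", "koiaa"
Sorted first:  aaiko
Sorted second: aaiko
Sorted forms match => anagrams

1


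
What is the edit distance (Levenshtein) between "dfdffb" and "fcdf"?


Computing edit distance: "dfdffb" -> "fcdf"
DP table:
           f    c    d    f
      0    1    2    3    4
  d   1    1    2    2    3
  f   2    1    2    3    2
  d   3    2    2    2    3
  f   4    3    3    3    2
  f   5    4    4    4    3
  b   6    5    5    5    4
Edit distance = dp[6][4] = 4

4


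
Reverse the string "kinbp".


Input: kinbp
Reading characters right to left:
  Position 4: 'p'
  Position 3: 'b'
  Position 2: 'n'
  Position 1: 'i'
  Position 0: 'k'
Reversed: pbnik

pbnik


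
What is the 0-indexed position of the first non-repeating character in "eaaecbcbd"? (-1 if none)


Input: eaaecbcbd
Character frequencies:
  'a': 2
  'b': 2
  'c': 2
  'd': 1
  'e': 2
Scanning left to right for freq == 1:
  Position 0 ('e'): freq=2, skip
  Position 1 ('a'): freq=2, skip
  Position 2 ('a'): freq=2, skip
  Position 3 ('e'): freq=2, skip
  Position 4 ('c'): freq=2, skip
  Position 5 ('b'): freq=2, skip
  Position 6 ('c'): freq=2, skip
  Position 7 ('b'): freq=2, skip
  Position 8 ('d'): unique! => answer = 8

8


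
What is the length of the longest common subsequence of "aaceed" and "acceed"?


LCS of "aaceed" and "acceed"
DP table:
           a    c    c    e    e    d
      0    0    0    0    0    0    0
  a   0    1    1    1    1    1    1
  a   0    1    1    1    1    1    1
  c   0    1    2    2    2    2    2
  e   0    1    2    2    3    3    3
  e   0    1    2    2    3    4    4
  d   0    1    2    2    3    4    5
LCS length = dp[6][6] = 5

5


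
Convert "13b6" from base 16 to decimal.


Input: "13b6" in base 16
Positional expansion:
  Digit '1' (value 1) x 16^3 = 4096
  Digit '3' (value 3) x 16^2 = 768
  Digit 'b' (value 11) x 16^1 = 176
  Digit '6' (value 6) x 16^0 = 6
Sum = 5046

5046


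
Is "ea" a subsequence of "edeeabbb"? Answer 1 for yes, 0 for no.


Check if "ea" is a subsequence of "edeeabbb"
Greedy scan:
  Position 0 ('e'): matches sub[0] = 'e'
  Position 1 ('d'): no match needed
  Position 2 ('e'): no match needed
  Position 3 ('e'): no match needed
  Position 4 ('a'): matches sub[1] = 'a'
  Position 5 ('b'): no match needed
  Position 6 ('b'): no match needed
  Position 7 ('b'): no match needed
All 2 characters matched => is a subsequence

1


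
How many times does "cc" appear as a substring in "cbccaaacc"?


Searching for "cc" in "cbccaaacc"
Scanning each position:
  Position 0: "cb" => no
  Position 1: "bc" => no
  Position 2: "cc" => MATCH
  Position 3: "ca" => no
  Position 4: "aa" => no
  Position 5: "aa" => no
  Position 6: "ac" => no
  Position 7: "cc" => MATCH
Total occurrences: 2

2


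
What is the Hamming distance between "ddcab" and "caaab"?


Comparing "ddcab" and "caaab" position by position:
  Position 0: 'd' vs 'c' => differ
  Position 1: 'd' vs 'a' => differ
  Position 2: 'c' vs 'a' => differ
  Position 3: 'a' vs 'a' => same
  Position 4: 'b' vs 'b' => same
Total differences (Hamming distance): 3

3


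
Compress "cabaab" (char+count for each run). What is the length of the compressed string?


Input: cabaab
Runs:
  'c' x 1 => "c1"
  'a' x 1 => "a1"
  'b' x 1 => "b1"
  'a' x 2 => "a2"
  'b' x 1 => "b1"
Compressed: "c1a1b1a2b1"
Compressed length: 10

10


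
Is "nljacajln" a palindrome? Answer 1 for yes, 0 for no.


Input: nljacajln
Reversed: nljacajln
  Compare pos 0 ('n') with pos 8 ('n'): match
  Compare pos 1 ('l') with pos 7 ('l'): match
  Compare pos 2 ('j') with pos 6 ('j'): match
  Compare pos 3 ('a') with pos 5 ('a'): match
Result: palindrome

1


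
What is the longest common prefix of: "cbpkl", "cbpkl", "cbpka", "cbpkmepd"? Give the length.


Words: cbpkl, cbpkl, cbpka, cbpkmepd
  Position 0: all 'c' => match
  Position 1: all 'b' => match
  Position 2: all 'p' => match
  Position 3: all 'k' => match
  Position 4: ('l', 'l', 'a', 'm') => mismatch, stop
LCP = "cbpk" (length 4)

4


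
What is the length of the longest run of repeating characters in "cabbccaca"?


Input: "cabbccaca"
Scanning for longest run:
  Position 1 ('a'): new char, reset run to 1
  Position 2 ('b'): new char, reset run to 1
  Position 3 ('b'): continues run of 'b', length=2
  Position 4 ('c'): new char, reset run to 1
  Position 5 ('c'): continues run of 'c', length=2
  Position 6 ('a'): new char, reset run to 1
  Position 7 ('c'): new char, reset run to 1
  Position 8 ('a'): new char, reset run to 1
Longest run: 'b' with length 2

2


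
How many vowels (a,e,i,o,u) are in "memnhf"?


Input: memnhf
Checking each character:
  'm' at position 0: consonant
  'e' at position 1: vowel (running total: 1)
  'm' at position 2: consonant
  'n' at position 3: consonant
  'h' at position 4: consonant
  'f' at position 5: consonant
Total vowels: 1

1


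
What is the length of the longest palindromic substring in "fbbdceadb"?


Input: "fbbdceadb"
Checking substrings for palindromes:
  [1:3] "bb" (len 2) => palindrome
Longest palindromic substring: "bb" with length 2

2


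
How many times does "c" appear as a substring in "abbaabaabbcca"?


Searching for "c" in "abbaabaabbcca"
Scanning each position:
  Position 0: "a" => no
  Position 1: "b" => no
  Position 2: "b" => no
  Position 3: "a" => no
  Position 4: "a" => no
  Position 5: "b" => no
  Position 6: "a" => no
  Position 7: "a" => no
  Position 8: "b" => no
  Position 9: "b" => no
  Position 10: "c" => MATCH
  Position 11: "c" => MATCH
  Position 12: "a" => no
Total occurrences: 2

2


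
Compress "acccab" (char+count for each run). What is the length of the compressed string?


Input: acccab
Runs:
  'a' x 1 => "a1"
  'c' x 3 => "c3"
  'a' x 1 => "a1"
  'b' x 1 => "b1"
Compressed: "a1c3a1b1"
Compressed length: 8

8


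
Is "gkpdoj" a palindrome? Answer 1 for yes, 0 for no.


Input: gkpdoj
Reversed: jodpkg
  Compare pos 0 ('g') with pos 5 ('j'): MISMATCH
  Compare pos 1 ('k') with pos 4 ('o'): MISMATCH
  Compare pos 2 ('p') with pos 3 ('d'): MISMATCH
Result: not a palindrome

0


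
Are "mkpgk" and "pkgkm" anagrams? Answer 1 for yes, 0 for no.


Strings: "mkpgk", "pkgkm"
Sorted first:  gkkmp
Sorted second: gkkmp
Sorted forms match => anagrams

1


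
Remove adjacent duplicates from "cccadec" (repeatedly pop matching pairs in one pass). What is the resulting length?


Input: cccadec
Stack-based adjacent duplicate removal:
  Read 'c': push. Stack: c
  Read 'c': matches stack top 'c' => pop. Stack: (empty)
  Read 'c': push. Stack: c
  Read 'a': push. Stack: ca
  Read 'd': push. Stack: cad
  Read 'e': push. Stack: cade
  Read 'c': push. Stack: cadec
Final stack: "cadec" (length 5)

5


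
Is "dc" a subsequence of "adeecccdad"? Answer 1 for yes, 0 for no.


Check if "dc" is a subsequence of "adeecccdad"
Greedy scan:
  Position 0 ('a'): no match needed
  Position 1 ('d'): matches sub[0] = 'd'
  Position 2 ('e'): no match needed
  Position 3 ('e'): no match needed
  Position 4 ('c'): matches sub[1] = 'c'
  Position 5 ('c'): no match needed
  Position 6 ('c'): no match needed
  Position 7 ('d'): no match needed
  Position 8 ('a'): no match needed
  Position 9 ('d'): no match needed
All 2 characters matched => is a subsequence

1


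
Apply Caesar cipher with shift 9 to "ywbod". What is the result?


Caesar cipher: shift "ywbod" by 9
  'y' (pos 24) + 9 = pos 7 = 'h'
  'w' (pos 22) + 9 = pos 5 = 'f'
  'b' (pos 1) + 9 = pos 10 = 'k'
  'o' (pos 14) + 9 = pos 23 = 'x'
  'd' (pos 3) + 9 = pos 12 = 'm'
Result: hfkxm

hfkxm


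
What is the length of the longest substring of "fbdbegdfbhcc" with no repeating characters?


Input: "fbdbegdfbhcc"
Sliding window (track last position of each char):
  Position 0 ('f'): window [0,0] length 1 -- new best
  Position 1 ('b'): window [0,1] length 2 -- new best
  Position 2 ('d'): window [0,2] length 3 -- new best
  Position 3 ('b'): repeat (last at 1), move window start to 2
  Position 3 ('b'): window [2,3] length 2
  Position 4 ('e'): window [2,4] length 3
  Position 5 ('g'): window [2,5] length 4 -- new best
  Position 6 ('d'): repeat (last at 2), move window start to 3
  Position 6 ('d'): window [3,6] length 4
  Position 7 ('f'): window [3,7] length 5 -- new best
  Position 8 ('b'): repeat (last at 3), move window start to 4
  Position 8 ('b'): window [4,8] length 5
  Position 9 ('h'): window [4,9] length 6 -- new best
  Position 10 ('c'): window [4,10] length 7 -- new best
  Position 11 ('c'): repeat (last at 10), move window start to 11
  Position 11 ('c'): window [11,11] length 1
Longest substring with no repeats: "egdfbhc" with length 7

7


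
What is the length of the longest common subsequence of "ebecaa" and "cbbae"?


LCS of "ebecaa" and "cbbae"
DP table:
           c    b    b    a    e
      0    0    0    0    0    0
  e   0    0    0    0    0    1
  b   0    0    1    1    1    1
  e   0    0    1    1    1    2
  c   0    1    1    1    1    2
  a   0    1    1    1    2    2
  a   0    1    1    1    2    2
LCS length = dp[6][5] = 2

2


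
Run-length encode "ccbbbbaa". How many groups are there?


Input: ccbbbbaa
Scanning for consecutive runs:
  Group 1: 'c' x 2 (positions 0-1)
  Group 2: 'b' x 4 (positions 2-5)
  Group 3: 'a' x 2 (positions 6-7)
Total groups: 3

3


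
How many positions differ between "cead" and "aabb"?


Comparing "cead" and "aabb" position by position:
  Position 0: 'c' vs 'a' => DIFFER
  Position 1: 'e' vs 'a' => DIFFER
  Position 2: 'a' vs 'b' => DIFFER
  Position 3: 'd' vs 'b' => DIFFER
Positions that differ: 4

4


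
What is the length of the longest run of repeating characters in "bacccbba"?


Input: "bacccbba"
Scanning for longest run:
  Position 1 ('a'): new char, reset run to 1
  Position 2 ('c'): new char, reset run to 1
  Position 3 ('c'): continues run of 'c', length=2
  Position 4 ('c'): continues run of 'c', length=3
  Position 5 ('b'): new char, reset run to 1
  Position 6 ('b'): continues run of 'b', length=2
  Position 7 ('a'): new char, reset run to 1
Longest run: 'c' with length 3

3


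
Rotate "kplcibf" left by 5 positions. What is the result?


Input: "kplcibf", rotate left by 5
First 5 characters: "kplci"
Remaining characters: "bf"
Concatenate remaining + first: "bf" + "kplci" = "bfkplci"

bfkplci


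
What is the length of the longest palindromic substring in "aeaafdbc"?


Input: "aeaafdbc"
Checking substrings for palindromes:
  [0:3] "aea" (len 3) => palindrome
  [2:4] "aa" (len 2) => palindrome
Longest palindromic substring: "aea" with length 3

3


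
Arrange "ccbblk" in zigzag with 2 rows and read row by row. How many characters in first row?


Zigzag "ccbblk" into 2 rows:
Placing characters:
  'c' => row 0
  'c' => row 1
  'b' => row 0
  'b' => row 1
  'l' => row 0
  'k' => row 1
Rows:
  Row 0: "cbl"
  Row 1: "cbk"
First row length: 3

3


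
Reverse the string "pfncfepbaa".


Input: pfncfepbaa
Reading characters right to left:
  Position 9: 'a'
  Position 8: 'a'
  Position 7: 'b'
  Position 6: 'p'
  Position 5: 'e'
  Position 4: 'f'
  Position 3: 'c'
  Position 2: 'n'
  Position 1: 'f'
  Position 0: 'p'
Reversed: aabpefcnfp

aabpefcnfp


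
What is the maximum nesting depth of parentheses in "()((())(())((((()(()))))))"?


Input: "()((())(())((((()(()))))))"
Tracking depth:
  Position 0 '(': depth becomes 1
  Position 1 ')': depth becomes 0
  Position 2 '(': depth becomes 1
  Position 3 '(': depth becomes 2
  Position 4 '(': depth becomes 3
  Position 5 ')': depth becomes 2
  Position 6 ')': depth becomes 1
  Position 7 '(': depth becomes 2
  Position 8 '(': depth becomes 3
  Position 9 ')': depth becomes 2
  Position 10 ')': depth becomes 1
  Position 11 '(': depth becomes 2
  Position 12 '(': depth becomes 3
  Position 13 '(': depth becomes 4
  Position 14 '(': depth becomes 5
  Position 15 '(': depth becomes 6
  Position 16 ')': depth becomes 5
  Position 17 '(': depth becomes 6
  Position 18 '(': depth becomes 7
  Position 19 ')': depth becomes 6
  Position 20 ')': depth becomes 5
  Position 21 ')': depth becomes 4
  Position 22 ')': depth becomes 3
  Position 23 ')': depth becomes 2
  Position 24 ')': depth becomes 1
  Position 25 ')': depth becomes 0
Maximum depth reached: 7

7


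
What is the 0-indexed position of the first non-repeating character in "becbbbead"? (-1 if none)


Input: becbbbead
Character frequencies:
  'a': 1
  'b': 4
  'c': 1
  'd': 1
  'e': 2
Scanning left to right for freq == 1:
  Position 0 ('b'): freq=4, skip
  Position 1 ('e'): freq=2, skip
  Position 2 ('c'): unique! => answer = 2

2


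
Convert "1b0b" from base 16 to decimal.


Input: "1b0b" in base 16
Positional expansion:
  Digit '1' (value 1) x 16^3 = 4096
  Digit 'b' (value 11) x 16^2 = 2816
  Digit '0' (value 0) x 16^1 = 0
  Digit 'b' (value 11) x 16^0 = 11
Sum = 6923

6923


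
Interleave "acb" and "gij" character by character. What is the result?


Interleaving "acb" and "gij":
  Position 0: 'a' from first, 'g' from second => "ag"
  Position 1: 'c' from first, 'i' from second => "ci"
  Position 2: 'b' from first, 'j' from second => "bj"
Result: agcibj

agcibj


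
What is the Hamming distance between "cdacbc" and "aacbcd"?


Comparing "cdacbc" and "aacbcd" position by position:
  Position 0: 'c' vs 'a' => differ
  Position 1: 'd' vs 'a' => differ
  Position 2: 'a' vs 'c' => differ
  Position 3: 'c' vs 'b' => differ
  Position 4: 'b' vs 'c' => differ
  Position 5: 'c' vs 'd' => differ
Total differences (Hamming distance): 6

6


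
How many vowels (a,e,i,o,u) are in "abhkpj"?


Input: abhkpj
Checking each character:
  'a' at position 0: vowel (running total: 1)
  'b' at position 1: consonant
  'h' at position 2: consonant
  'k' at position 3: consonant
  'p' at position 4: consonant
  'j' at position 5: consonant
Total vowels: 1

1


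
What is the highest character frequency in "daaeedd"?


Input: daaeedd
Character counts:
  'a': 2
  'd': 3
  'e': 2
Maximum frequency: 3

3


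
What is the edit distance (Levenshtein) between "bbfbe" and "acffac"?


Computing edit distance: "bbfbe" -> "acffac"
DP table:
           a    c    f    f    a    c
      0    1    2    3    4    5    6
  b   1    1    2    3    4    5    6
  b   2    2    2    3    4    5    6
  f   3    3    3    2    3    4    5
  b   4    4    4    3    3    4    5
  e   5    5    5    4    4    4    5
Edit distance = dp[5][6] = 5

5


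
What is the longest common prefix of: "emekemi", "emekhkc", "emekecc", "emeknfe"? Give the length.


Words: emekemi, emekhkc, emekecc, emeknfe
  Position 0: all 'e' => match
  Position 1: all 'm' => match
  Position 2: all 'e' => match
  Position 3: all 'k' => match
  Position 4: ('e', 'h', 'e', 'n') => mismatch, stop
LCP = "emek" (length 4)

4


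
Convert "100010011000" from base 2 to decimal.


Input: "100010011000" in base 2
Positional expansion:
  Digit '1' (value 1) x 2^11 = 2048
  Digit '0' (value 0) x 2^10 = 0
  Digit '0' (value 0) x 2^9 = 0
  Digit '0' (value 0) x 2^8 = 0
  Digit '1' (value 1) x 2^7 = 128
  Digit '0' (value 0) x 2^6 = 0
  Digit '0' (value 0) x 2^5 = 0
  Digit '1' (value 1) x 2^4 = 16
  Digit '1' (value 1) x 2^3 = 8
  Digit '0' (value 0) x 2^2 = 0
  Digit '0' (value 0) x 2^1 = 0
  Digit '0' (value 0) x 2^0 = 0
Sum = 2200

2200


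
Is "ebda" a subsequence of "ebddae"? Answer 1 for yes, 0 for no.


Check if "ebda" is a subsequence of "ebddae"
Greedy scan:
  Position 0 ('e'): matches sub[0] = 'e'
  Position 1 ('b'): matches sub[1] = 'b'
  Position 2 ('d'): matches sub[2] = 'd'
  Position 3 ('d'): no match needed
  Position 4 ('a'): matches sub[3] = 'a'
  Position 5 ('e'): no match needed
All 4 characters matched => is a subsequence

1


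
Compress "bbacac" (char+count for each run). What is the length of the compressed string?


Input: bbacac
Runs:
  'b' x 2 => "b2"
  'a' x 1 => "a1"
  'c' x 1 => "c1"
  'a' x 1 => "a1"
  'c' x 1 => "c1"
Compressed: "b2a1c1a1c1"
Compressed length: 10

10


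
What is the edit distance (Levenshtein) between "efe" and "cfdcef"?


Computing edit distance: "efe" -> "cfdcef"
DP table:
           c    f    d    c    e    f
      0    1    2    3    4    5    6
  e   1    1    2    3    4    4    5
  f   2    2    1    2    3    4    4
  e   3    3    2    2    3    3    4
Edit distance = dp[3][6] = 4

4


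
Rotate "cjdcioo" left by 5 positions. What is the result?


Input: "cjdcioo", rotate left by 5
First 5 characters: "cjdci"
Remaining characters: "oo"
Concatenate remaining + first: "oo" + "cjdci" = "oocjdci"

oocjdci


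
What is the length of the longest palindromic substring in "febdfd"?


Input: "febdfd"
Checking substrings for palindromes:
  [3:6] "dfd" (len 3) => palindrome
Longest palindromic substring: "dfd" with length 3

3


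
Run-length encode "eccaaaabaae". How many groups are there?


Input: eccaaaabaae
Scanning for consecutive runs:
  Group 1: 'e' x 1 (positions 0-0)
  Group 2: 'c' x 2 (positions 1-2)
  Group 3: 'a' x 4 (positions 3-6)
  Group 4: 'b' x 1 (positions 7-7)
  Group 5: 'a' x 2 (positions 8-9)
  Group 6: 'e' x 1 (positions 10-10)
Total groups: 6

6


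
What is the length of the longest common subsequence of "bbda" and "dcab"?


LCS of "bbda" and "dcab"
DP table:
           d    c    a    b
      0    0    0    0    0
  b   0    0    0    0    1
  b   0    0    0    0    1
  d   0    1    1    1    1
  a   0    1    1    2    2
LCS length = dp[4][4] = 2

2


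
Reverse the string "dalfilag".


Input: dalfilag
Reading characters right to left:
  Position 7: 'g'
  Position 6: 'a'
  Position 5: 'l'
  Position 4: 'i'
  Position 3: 'f'
  Position 2: 'l'
  Position 1: 'a'
  Position 0: 'd'
Reversed: galiflad

galiflad


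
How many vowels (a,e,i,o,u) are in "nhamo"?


Input: nhamo
Checking each character:
  'n' at position 0: consonant
  'h' at position 1: consonant
  'a' at position 2: vowel (running total: 1)
  'm' at position 3: consonant
  'o' at position 4: vowel (running total: 2)
Total vowels: 2

2


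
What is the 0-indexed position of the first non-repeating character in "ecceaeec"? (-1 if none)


Input: ecceaeec
Character frequencies:
  'a': 1
  'c': 3
  'e': 4
Scanning left to right for freq == 1:
  Position 0 ('e'): freq=4, skip
  Position 1 ('c'): freq=3, skip
  Position 2 ('c'): freq=3, skip
  Position 3 ('e'): freq=4, skip
  Position 4 ('a'): unique! => answer = 4

4


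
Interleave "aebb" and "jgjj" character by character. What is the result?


Interleaving "aebb" and "jgjj":
  Position 0: 'a' from first, 'j' from second => "aj"
  Position 1: 'e' from first, 'g' from second => "eg"
  Position 2: 'b' from first, 'j' from second => "bj"
  Position 3: 'b' from first, 'j' from second => "bj"
Result: ajegbjbj

ajegbjbj


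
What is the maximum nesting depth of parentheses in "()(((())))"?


Input: "()(((())))"
Tracking depth:
  Position 0 '(': depth becomes 1
  Position 1 ')': depth becomes 0
  Position 2 '(': depth becomes 1
  Position 3 '(': depth becomes 2
  Position 4 '(': depth becomes 3
  Position 5 '(': depth becomes 4
  Position 6 ')': depth becomes 3
  Position 7 ')': depth becomes 2
  Position 8 ')': depth becomes 1
  Position 9 ')': depth becomes 0
Maximum depth reached: 4

4
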